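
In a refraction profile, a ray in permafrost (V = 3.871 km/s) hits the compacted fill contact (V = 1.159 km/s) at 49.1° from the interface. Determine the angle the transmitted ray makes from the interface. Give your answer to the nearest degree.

Angle from the normal: 90° − 49.1° = 40.9°.
sin θ₁/V₁ = sin θ₂/V₂ ⇒ sin θ₂ = 1.159·sin 40.9°/3.871 = 1.159·0.6547/3.871 = 0.1960.
θ₂ = arcsin 0.1960 = 11.31° from the normal.
From the interface: 90° − 11.31° = 78.69°.

79°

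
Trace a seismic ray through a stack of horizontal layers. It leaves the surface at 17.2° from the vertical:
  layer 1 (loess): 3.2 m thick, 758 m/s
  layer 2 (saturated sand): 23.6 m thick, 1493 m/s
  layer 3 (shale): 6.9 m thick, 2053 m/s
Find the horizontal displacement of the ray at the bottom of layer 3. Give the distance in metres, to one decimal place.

Apply Snell's law at each interface; in layer i the horizontal offset is hᵢ·tan θᵢ.
Layer 1: θ = 17.20°; offset = 3.2·tan 17.20° = 0.991 m.
Layer 2: sin θ = 1493·sin 17.2°/758 = 0.5824, θ = 35.62°; offset = 23.6·tan 35.62° = 16.910 m.
Layer 3: sin θ = 2053·sin 17.2°/758 = 0.8009, θ = 53.22°; offset = 6.9·tan 53.22° = 9.229 m.
Total horizontal offset = 27.130 m.

27.1 m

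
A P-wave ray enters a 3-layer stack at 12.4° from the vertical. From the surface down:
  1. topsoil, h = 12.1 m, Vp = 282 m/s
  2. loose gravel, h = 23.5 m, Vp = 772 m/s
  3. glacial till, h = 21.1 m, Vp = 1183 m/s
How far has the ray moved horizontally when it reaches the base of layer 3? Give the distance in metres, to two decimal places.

p = sin θ₁/V₁ = sin 12.4°/282 = 7.6147e-04 s/m is conserved through the stack.
Layer 1: θ = 12.40°; offset = 12.1·tan 12.40° = 2.6604 m.
Layer 2: sin θ = p·772 = 0.5879 → θ = 36.01°; offset = 23.5·tan 36.01° = 17.0769 m.
Layer 3: sin θ = p·1183 = 0.9008 → θ = 64.27°; offset = 21.1·tan 64.27° = 43.7768 m.
Σ offsets = 63.5141 m.

63.51 m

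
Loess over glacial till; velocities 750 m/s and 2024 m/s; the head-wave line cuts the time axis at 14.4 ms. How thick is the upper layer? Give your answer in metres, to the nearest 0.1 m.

θ_c = arcsin(750/2024) = 21.75°; cos θ_c = 0.9288.
tᵢ = 2h cos θ_c/V₁ ⇒ h = tᵢ·V₁/(2 cos θ_c) = 0.0144·750/(2·0.9288) = 5.81 m.

5.8 m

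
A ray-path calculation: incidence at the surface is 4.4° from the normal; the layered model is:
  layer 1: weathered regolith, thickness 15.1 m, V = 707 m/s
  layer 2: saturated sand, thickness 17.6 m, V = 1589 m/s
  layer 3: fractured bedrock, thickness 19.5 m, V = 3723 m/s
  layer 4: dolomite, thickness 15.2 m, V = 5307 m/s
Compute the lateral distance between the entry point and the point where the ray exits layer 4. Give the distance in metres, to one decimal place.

p = sin θ₁/V₁ = sin 4.4°/707 = 1.0851e-04 s/m is conserved through the stack.
Layer 1: θ = 4.40°; offset = 15.1·tan 4.40° = 1.162 m.
Layer 2: sin θ = p·1589 = 0.1724 → θ = 9.93°; offset = 17.6·tan 9.93° = 3.081 m.
Layer 3: sin θ = p·3723 = 0.4040 → θ = 23.83°; offset = 19.5·tan 23.83° = 8.612 m.
Layer 4: sin θ = p·5307 = 0.5759 → θ = 35.16°; offset = 15.2·tan 35.16° = 10.707 m.
Total horizontal offset = 23.562 m.

23.6 m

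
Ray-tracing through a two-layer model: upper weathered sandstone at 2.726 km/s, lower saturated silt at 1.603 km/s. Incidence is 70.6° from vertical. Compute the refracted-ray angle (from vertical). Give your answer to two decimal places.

33.69°

sin θ₁/V₁ = sin θ₂/V₂ ⇒ sin θ₂ = 1.603·sin 70.6°/2.726 = 1.603·0.9432/2.726 = 0.5547.
θ₂ = sin⁻¹(0.5547) = 33.69° (from vertical).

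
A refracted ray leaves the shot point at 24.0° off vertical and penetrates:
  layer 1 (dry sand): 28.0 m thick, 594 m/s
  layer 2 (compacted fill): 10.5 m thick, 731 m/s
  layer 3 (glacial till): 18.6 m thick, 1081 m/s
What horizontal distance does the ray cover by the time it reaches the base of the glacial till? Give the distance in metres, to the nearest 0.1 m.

39.0 m

Apply Snell's law at each interface; in layer i the horizontal offset is hᵢ·tan θᵢ.
Layer 1: θ = 24.00°; offset = 28.0·tan 24.00° = 12.466 m.
Layer 2: sin θ = 731·sin 24.0°/594 = 0.5005, θ = 30.04°; offset = 10.5·tan 30.04° = 6.071 m.
Layer 3: sin θ = 1081·sin 24.0°/594 = 0.7402, θ = 47.75°; offset = 18.6·tan 47.75° = 20.476 m.
Summing the layer offsets gives 39.014 m.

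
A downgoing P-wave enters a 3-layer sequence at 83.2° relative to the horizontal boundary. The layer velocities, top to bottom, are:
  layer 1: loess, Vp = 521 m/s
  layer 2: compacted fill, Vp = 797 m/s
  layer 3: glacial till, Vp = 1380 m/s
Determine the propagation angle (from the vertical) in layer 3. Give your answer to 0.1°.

18.3°

From the normal: θ₁ = 90° − 83.2° = 6.8°.
Ray parameter p = sin 6.8° / 521 = 2.2726e-04 s/m.
sin θ_3 = p·V_3 = 2.2726e-04 × 1380 = 0.3136.
θ_3 = arcsin 0.3136 = 18.28°.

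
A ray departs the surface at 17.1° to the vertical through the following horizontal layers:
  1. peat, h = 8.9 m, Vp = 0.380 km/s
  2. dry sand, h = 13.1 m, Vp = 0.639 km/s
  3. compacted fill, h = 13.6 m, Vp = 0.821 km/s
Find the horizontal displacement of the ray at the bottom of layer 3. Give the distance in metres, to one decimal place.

21.4 m

Apply Snell's law at each interface; in layer i the horizontal offset is hᵢ·tan θᵢ.
Layer 1: θ = 17.10°; offset = 8.9·tan 17.10° = 2.738 m.
Layer 2: sin θ = 0.639·sin 17.1°/0.380 = 0.4945, θ = 29.63°; offset = 13.1·tan 29.63° = 7.452 m.
Layer 3: sin θ = 0.821·sin 17.1°/0.380 = 0.6353, θ = 39.44°; offset = 13.6·tan 39.44° = 11.187 m.
Σ offsets = 21.377 m.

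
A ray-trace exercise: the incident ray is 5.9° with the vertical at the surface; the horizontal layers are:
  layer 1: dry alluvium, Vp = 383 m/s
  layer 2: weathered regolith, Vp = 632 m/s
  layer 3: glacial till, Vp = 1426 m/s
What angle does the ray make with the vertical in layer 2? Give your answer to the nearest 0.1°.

9.8°

Ray parameter p = sin 5.9° / 383 = 2.6839e-04 s/m.
sin θ_2 = p·V_2 = 2.6839e-04 × 632 = 0.1696.
θ_2 = 9.77° from the vertical.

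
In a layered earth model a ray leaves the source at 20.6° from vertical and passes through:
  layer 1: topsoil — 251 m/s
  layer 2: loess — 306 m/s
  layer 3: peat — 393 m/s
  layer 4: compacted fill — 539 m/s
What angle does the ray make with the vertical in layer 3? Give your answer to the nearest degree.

Ray parameter p = sin 20.6° / 251 = 1.4018e-03 s/m.
sin θ_3 = p·V_3 = 1.4018e-03 × 393 = 0.5509.
θ_3 = 33.43° from the vertical.

33°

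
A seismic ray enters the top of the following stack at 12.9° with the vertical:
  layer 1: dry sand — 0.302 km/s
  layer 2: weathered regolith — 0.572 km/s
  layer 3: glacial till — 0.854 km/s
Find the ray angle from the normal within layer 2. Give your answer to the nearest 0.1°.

25.0°

Ray parameter p = sin 12.9° / 0.302 = 7.3924e-01 s/km.
sin θ_2 = p·V_2 = 7.3924e-01 × 0.572 = 0.4228.
θ_2 = arcsin 0.4228 = 25.01°.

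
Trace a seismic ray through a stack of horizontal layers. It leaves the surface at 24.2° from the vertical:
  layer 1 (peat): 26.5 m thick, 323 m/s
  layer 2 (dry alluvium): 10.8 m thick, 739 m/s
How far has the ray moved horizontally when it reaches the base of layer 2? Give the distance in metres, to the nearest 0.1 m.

41.1 m

p = sin θ₁/V₁ = sin 24.2°/323 = 1.2691e-03 s/m is conserved through the stack.
Layer 1: θ = 24.20°; offset = 26.5·tan 24.20° = 11.910 m.
Layer 2: sin θ = p·739 = 0.9379 → θ = 69.70°; offset = 10.8·tan 69.70° = 29.192 m.
Summing the layer offsets gives 41.102 m.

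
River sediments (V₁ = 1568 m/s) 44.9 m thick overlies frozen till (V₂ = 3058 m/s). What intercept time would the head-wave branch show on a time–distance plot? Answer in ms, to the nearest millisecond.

49 ms

tᵢ = 2h·√(V₂²−V₁²)/(V₁V₂).
√(V₂²−V₁²) = √(3058²−1568²) = 2625.4 m/s.
tᵢ = 2·44.9·2625.4/(1568·3058) = 0.04917 s.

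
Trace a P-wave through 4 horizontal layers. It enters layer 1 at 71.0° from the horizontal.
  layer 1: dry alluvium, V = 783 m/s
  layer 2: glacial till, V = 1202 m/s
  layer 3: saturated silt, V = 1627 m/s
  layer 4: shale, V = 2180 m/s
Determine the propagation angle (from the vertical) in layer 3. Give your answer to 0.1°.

From the normal: θ₁ = 90° − 71.0° = 19.0°.
Snell's law across each interface conserves sin θ / V, so sin θ_3 = V_3·sin θ₁/V₁.
sin θ_3 = 1627 × sin 19.0° / 783 = 0.6765.
θ_3 = 42.57° from the vertical.

42.6°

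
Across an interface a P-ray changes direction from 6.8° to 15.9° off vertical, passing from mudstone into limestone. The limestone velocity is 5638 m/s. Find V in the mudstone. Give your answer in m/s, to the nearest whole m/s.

sin 6.8° = 0.1184; sin 15.9° = 0.2740.
V₁ = V₂·(sin θ₁/sin θ₂) = 5638·(0.1184/0.2740) = 2436.72 m/s.

2437 m/s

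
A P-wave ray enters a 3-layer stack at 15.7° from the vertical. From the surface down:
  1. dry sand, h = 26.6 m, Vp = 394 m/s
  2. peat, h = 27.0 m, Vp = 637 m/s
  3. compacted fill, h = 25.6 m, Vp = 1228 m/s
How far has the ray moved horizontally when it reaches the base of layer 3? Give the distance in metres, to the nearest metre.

61 m

Apply Snell's law at each interface; in layer i the horizontal offset is hᵢ·tan θᵢ.
Layer 1: θ = 15.70°; offset = 26.6·tan 15.70° = 7.477 m.
Layer 2: sin θ = 637·sin 15.7°/394 = 0.4375, θ = 25.94°; offset = 27.0·tan 25.94° = 13.136 m.
Layer 3: sin θ = 1228·sin 15.7°/394 = 0.8434, θ = 57.50°; offset = 25.6·tan 57.50° = 40.184 m.
Total horizontal offset = 60.798 m.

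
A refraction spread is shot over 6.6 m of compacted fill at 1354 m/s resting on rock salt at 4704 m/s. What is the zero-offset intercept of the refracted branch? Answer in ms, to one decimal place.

θ_c = arcsin(V₁/V₂) = arcsin(1354/4704) = 16.73°; cos θ_c = 0.9577.
tᵢ = 2h·cos θ_c / V₁ = 2·6.6·0.9577 / 1354 = 0.00934 s.

9.3 ms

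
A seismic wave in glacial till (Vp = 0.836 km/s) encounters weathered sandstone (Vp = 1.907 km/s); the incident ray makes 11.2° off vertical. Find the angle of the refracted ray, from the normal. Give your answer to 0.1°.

26.3°

Snell's law: sin θ₂ = (V₂/V₁)·sin θ₁ = (1.907/0.836)·sin 11.2° = 0.4431.
θ₂ = sin⁻¹(0.4431) = 26.30° (from vertical).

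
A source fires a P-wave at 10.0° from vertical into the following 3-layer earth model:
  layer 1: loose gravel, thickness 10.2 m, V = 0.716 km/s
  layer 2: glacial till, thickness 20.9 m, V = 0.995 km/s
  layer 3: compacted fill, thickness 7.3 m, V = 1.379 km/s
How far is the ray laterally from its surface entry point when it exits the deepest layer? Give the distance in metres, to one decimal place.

Ray parameter p = sin 10.0° / 0.716 km/s = 2.4253e-01 s/km.
Layer 1: θ = 10.00°; offset = 10.2·tan 10.00° = 1.799 m.
Layer 2: sin θ = p·0.995 = 0.2413 → θ = 13.96°; offset = 20.9·tan 13.96° = 5.197 m.
Layer 3: sin θ = p·1.379 = 0.3344 → θ = 19.54°; offset = 7.3·tan 19.54° = 2.591 m.
Summing the layer offsets gives 9.586 m.

9.6 m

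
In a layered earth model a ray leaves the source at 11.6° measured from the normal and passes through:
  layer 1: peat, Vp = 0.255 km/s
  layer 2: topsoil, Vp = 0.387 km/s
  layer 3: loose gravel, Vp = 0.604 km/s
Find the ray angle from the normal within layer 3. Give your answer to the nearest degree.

Snell's law across each interface conserves sin θ / V, so sin θ_3 = V_3·sin θ₁/V₁.
sin θ_3 = 0.604 × sin 11.6° / 0.255 = 0.4763.
θ_3 = arcsin 0.4763 = 28.44°.

28°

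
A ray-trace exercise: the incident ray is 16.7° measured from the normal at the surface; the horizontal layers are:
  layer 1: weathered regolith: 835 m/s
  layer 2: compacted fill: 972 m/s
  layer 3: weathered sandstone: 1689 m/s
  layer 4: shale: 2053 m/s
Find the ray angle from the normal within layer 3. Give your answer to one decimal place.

35.5°

Snell's law across each interface conserves sin θ / V, so sin θ_3 = V_3·sin θ₁/V₁.
sin θ_3 = 1689 × sin 16.7° / 835 = 0.5813.
θ_3 = 35.54° from the vertical.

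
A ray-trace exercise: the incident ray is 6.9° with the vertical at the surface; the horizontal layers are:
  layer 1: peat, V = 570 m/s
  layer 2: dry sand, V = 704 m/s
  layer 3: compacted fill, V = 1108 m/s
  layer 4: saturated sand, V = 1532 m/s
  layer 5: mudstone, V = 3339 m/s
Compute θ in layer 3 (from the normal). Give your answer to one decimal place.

13.5°

Snell's law across each interface conserves sin θ / V, so sin θ_3 = V_3·sin θ₁/V₁.
sin θ_3 = 1108 × sin 6.9° / 570 = 0.2335.
θ_3 = 13.50° from the vertical.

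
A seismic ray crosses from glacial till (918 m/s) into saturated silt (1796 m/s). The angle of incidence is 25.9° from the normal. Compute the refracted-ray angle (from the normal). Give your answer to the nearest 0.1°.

sin θ₁/V₁ = sin θ₂/V₂ ⇒ sin θ₂ = 1796·sin 25.9°/918 = 1796·0.4368/918 = 0.8546.
θ₂ = arcsin 0.8546 = 58.71° from the normal.

58.7°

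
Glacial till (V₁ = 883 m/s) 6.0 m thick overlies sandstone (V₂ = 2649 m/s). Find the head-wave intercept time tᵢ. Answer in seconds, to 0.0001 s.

tᵢ = 2h·√(V₂²−V₁²)/(V₁V₂).
√(V₂²−V₁²) = √(2649²−883²) = 2497.5 m/s.
tᵢ = 2·6.0·2497.5/(883·2649) = 0.01281 s.

0.0128 s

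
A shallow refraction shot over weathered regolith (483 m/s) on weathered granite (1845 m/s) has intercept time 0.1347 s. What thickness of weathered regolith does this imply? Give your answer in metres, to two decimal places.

θ_c = arcsin(483/1845) = 15.18°; cos θ_c = 0.9651.
tᵢ = 2h cos θ_c/V₁ ⇒ h = tᵢ·V₁/(2 cos θ_c) = 0.1347·483/(2·0.9651) = 33.71 m.

33.71 m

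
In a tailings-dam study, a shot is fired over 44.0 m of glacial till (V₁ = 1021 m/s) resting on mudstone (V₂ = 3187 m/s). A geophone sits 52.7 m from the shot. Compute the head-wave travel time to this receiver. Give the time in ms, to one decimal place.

98.2 ms

t = x/V₂ + 2h·√(V₂²−V₁²)/(V₁V₂).
√(V₂²−V₁²) = √(3187²−1021²) = 3019.0 m/s; delay term = 2·44.0·3019.0/(1021·3187) = 0.08165 s.
t = 52.7/3187 + 0.08165 = 0.09818 s.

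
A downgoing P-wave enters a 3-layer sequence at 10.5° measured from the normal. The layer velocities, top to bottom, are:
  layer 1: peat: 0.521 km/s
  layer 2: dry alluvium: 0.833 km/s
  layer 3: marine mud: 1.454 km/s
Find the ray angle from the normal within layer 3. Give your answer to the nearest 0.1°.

30.6°

Ray parameter p = sin 10.5° / 0.521 = 3.4978e-01 s/km.
sin θ_3 = p·V_3 = 3.4978e-01 × 1.454 = 0.5086.
θ_3 = arcsin 0.5086 = 30.57°.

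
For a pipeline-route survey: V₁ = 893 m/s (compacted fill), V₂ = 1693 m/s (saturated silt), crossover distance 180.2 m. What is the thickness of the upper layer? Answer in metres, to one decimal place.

50.1 m

h = (x_cross/2)·√((V₂−V₁)/(V₂+V₁)).
(V₂−V₁)/(V₂+V₁) = (1693−893)/(1693+893) = 0.3094; √ = 0.5562.
h = (180.2/2)·0.5562 = 50.11 m.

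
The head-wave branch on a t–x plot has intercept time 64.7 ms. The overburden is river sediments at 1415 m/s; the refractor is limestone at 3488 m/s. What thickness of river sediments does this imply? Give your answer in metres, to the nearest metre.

h = tᵢ·V₁·V₂ / (2·√(V₂²−V₁²)).
√(V₂²−V₁²) = √(3488² − 1415²) = 3188.1 m/s.
h = 0.0647 s × 1415 × 3488 / (2 × 3188.1) = 50.08 m.

50 m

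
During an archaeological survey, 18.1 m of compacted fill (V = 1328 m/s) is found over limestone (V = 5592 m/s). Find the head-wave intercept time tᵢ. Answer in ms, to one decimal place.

26.5 ms

θ_c = arcsin(V₁/V₂) = arcsin(1328/5592) = 13.74°; cos θ_c = 0.9714.
tᵢ = 2h·cos θ_c / V₁ = 2·18.1·0.9714 / 1328 = 0.02648 s.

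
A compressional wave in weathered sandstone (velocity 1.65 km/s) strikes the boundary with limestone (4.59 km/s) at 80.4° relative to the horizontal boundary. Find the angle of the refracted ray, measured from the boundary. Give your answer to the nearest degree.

Convert to the normal: θ₁ = 90° − 80.4° = 9.6°.
sin θ₁/V₁ = sin θ₂/V₂ ⇒ sin θ₂ = 4.59·sin 9.6°/1.65 = 4.59·0.1668/1.65 = 0.4639.
θ₂ = arcsin 0.4639 = 27.64° from the normal.
From the interface: 90° − 27.64° = 62.36°.

62°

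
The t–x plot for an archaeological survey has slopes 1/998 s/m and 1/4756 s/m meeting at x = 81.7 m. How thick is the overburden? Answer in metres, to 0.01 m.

h = (x_cross/2)·√((V₂−V₁)/(V₂+V₁)).
(V₂−V₁)/(V₂+V₁) = (4756−998)/(4756+998) = 0.6531; √ = 0.8082.
h = (81.7/2)·0.8082 = 33.01 m.

33.01 m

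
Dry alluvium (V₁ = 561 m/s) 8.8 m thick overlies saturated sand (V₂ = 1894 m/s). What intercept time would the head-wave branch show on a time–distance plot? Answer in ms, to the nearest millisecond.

30 ms

tᵢ = 2h·√(V₂²−V₁²)/(V₁V₂).
√(V₂²−V₁²) = √(1894²−561²) = 1809.0 m/s.
tᵢ = 2·8.8·1809.0/(561·1894) = 0.02996 s.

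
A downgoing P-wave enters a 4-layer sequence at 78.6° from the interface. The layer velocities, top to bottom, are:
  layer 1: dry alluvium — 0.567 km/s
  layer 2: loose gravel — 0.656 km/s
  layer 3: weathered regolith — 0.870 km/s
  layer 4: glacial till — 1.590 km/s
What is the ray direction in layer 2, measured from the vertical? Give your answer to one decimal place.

From the normal: θ₁ = 90° − 78.6° = 11.4°.
Snell's law across each interface conserves sin θ / V, so sin θ_2 = V_2·sin θ₁/V₁.
sin θ_2 = 0.656 × sin 11.4° / 0.567 = 0.2287.
θ_2 = arcsin 0.2287 = 13.22°.

13.2°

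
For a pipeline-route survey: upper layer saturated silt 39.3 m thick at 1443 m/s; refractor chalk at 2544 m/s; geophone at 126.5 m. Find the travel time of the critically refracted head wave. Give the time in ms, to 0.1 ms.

94.6 ms

θ_c = arcsin(V₁/V₂) = arcsin(1443/2544) = 34.56°, cos θ_c = 0.8236.
Intercept time tᵢ = 2h cos θ_c / V₁ = 2·39.3·0.8236/1443 = 0.04486 s.
t = x/V₂ + tᵢ = 126.5/2544 + 0.04486 = 0.09458 s.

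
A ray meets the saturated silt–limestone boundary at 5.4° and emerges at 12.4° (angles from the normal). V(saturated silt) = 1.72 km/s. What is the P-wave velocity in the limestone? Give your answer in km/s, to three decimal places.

3.925 km/s

sin 5.4° = 0.0941; sin 12.4° = 0.2147.
V₂ = V₁·(sin θ₂/sin θ₁) = 1.72·(0.2147/0.0941) = 3.925 km/s.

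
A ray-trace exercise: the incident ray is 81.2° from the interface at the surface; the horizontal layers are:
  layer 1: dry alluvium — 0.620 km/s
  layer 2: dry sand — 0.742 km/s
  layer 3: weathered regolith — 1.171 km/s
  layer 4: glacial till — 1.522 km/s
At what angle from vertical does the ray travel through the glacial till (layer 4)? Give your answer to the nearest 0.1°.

22.1°

From the normal: θ₁ = 90° − 81.2° = 8.8°.
Ray parameter p = sin 8.8° / 0.620 = 2.4675e-01 s/km.
sin θ_4 = p·V_4 = 2.4675e-01 × 1.522 = 0.3756.
θ_4 = arcsin 0.3756 = 22.06°.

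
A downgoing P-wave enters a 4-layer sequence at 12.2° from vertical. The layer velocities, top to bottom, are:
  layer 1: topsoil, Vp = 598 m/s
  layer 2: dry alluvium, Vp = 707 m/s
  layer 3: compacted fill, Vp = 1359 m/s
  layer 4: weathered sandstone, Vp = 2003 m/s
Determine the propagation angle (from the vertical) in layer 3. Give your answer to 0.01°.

28.70°

Snell's law across each interface conserves sin θ / V, so sin θ_3 = V_3·sin θ₁/V₁.
sin θ_3 = 1359 × sin 12.2° / 598 = 0.4803.
θ_3 = arcsin 0.4803 = 28.70°.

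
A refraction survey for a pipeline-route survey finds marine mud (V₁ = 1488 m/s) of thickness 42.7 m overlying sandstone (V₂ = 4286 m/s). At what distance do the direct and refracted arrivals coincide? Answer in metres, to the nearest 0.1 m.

122.7 m

θ_c = arcsin(1488/4286) = 20.31°, so cos θ_c = 0.9378 and tᵢ = 2h cos θ_c/V₁ = 0.0538 s.
At crossover x/V₁ = x/V₂ + tᵢ ⇒ x = tᵢ/(1/V₁ − 1/V₂) = 0.05382/(6.7204e-04 − 2.3332e-04) = 122.68 m.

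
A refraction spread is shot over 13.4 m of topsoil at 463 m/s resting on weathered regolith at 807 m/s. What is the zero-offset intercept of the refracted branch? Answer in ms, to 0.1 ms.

47.4 ms

tᵢ = 2h·√(V₂²−V₁²)/(V₁V₂).
√(V₂²−V₁²) = √(807²−463²) = 661.0 m/s.
tᵢ = 2·13.4·661.0/(463·807) = 0.04741 s.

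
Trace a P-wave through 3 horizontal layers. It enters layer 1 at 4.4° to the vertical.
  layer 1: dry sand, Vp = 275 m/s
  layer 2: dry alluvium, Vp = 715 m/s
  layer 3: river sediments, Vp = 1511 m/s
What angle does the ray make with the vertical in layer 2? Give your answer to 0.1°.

11.5°

Ray parameter p = sin 4.4° / 275 = 2.7898e-04 s/m.
sin θ_2 = p·V_2 = 2.7898e-04 × 715 = 0.1995.
θ_2 = arcsin 0.1995 = 11.51°.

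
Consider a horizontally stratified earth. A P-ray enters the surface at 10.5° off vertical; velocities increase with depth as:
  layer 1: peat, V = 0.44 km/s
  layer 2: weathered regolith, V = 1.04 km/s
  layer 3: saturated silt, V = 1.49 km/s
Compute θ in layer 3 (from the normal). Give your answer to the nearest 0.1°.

Snell's law across each interface conserves sin θ / V, so sin θ_3 = V_3·sin θ₁/V₁.
sin θ_3 = 1.49 × sin 10.5° / 0.44 = 0.6171.
θ_3 = arcsin 0.6171 = 38.11°.

38.1°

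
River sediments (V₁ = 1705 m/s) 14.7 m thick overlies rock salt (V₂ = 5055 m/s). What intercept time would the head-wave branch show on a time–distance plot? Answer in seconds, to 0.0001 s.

0.0162 s

θ_c = arcsin(V₁/V₂) = arcsin(1705/5055) = 19.71°; cos θ_c = 0.9414.
tᵢ = 2h·cos θ_c / V₁ = 2·14.7·0.9414 / 1705 = 0.01623 s.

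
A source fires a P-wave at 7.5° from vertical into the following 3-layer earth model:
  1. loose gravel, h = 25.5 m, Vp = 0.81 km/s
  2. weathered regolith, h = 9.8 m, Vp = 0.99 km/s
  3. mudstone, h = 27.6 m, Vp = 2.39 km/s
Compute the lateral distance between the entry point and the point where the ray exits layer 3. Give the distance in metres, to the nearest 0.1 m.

Apply Snell's law at each interface; in layer i the horizontal offset is hᵢ·tan θᵢ.
Layer 1: θ = 7.50°; offset = 25.5·tan 7.50° = 3.357 m.
Layer 2: sin θ = 0.99·sin 7.5°/0.81 = 0.1595, θ = 9.18°; offset = 9.8·tan 9.18° = 1.584 m.
Layer 3: sin θ = 2.39·sin 7.5°/0.81 = 0.3851, θ = 22.65°; offset = 27.6·tan 22.65° = 11.518 m.
Total horizontal offset = 16.459 m.

16.5 m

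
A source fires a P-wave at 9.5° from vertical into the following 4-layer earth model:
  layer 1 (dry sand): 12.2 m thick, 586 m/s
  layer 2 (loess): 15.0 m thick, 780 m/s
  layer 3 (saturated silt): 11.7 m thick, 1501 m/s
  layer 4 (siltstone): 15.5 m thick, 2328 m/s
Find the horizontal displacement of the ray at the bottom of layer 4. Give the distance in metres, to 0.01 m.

Apply Snell's law at each interface; in layer i the horizontal offset is hᵢ·tan θᵢ.
Layer 1: θ = 9.50°; offset = 12.2·tan 9.50° = 2.0416 m.
Layer 2: sin θ = 780·sin 9.5°/586 = 0.2197, θ = 12.69°; offset = 15.0·tan 12.69° = 3.3778 m.
Layer 3: sin θ = 1501·sin 9.5°/586 = 0.4228, θ = 25.01°; offset = 11.7·tan 25.01° = 5.4580 m.
Layer 4: sin θ = 2328·sin 9.5°/586 = 0.6557, θ = 40.97°; offset = 15.5·tan 40.97° = 13.4604 m.
Summing the layer offsets gives 24.3379 m.

24.34 m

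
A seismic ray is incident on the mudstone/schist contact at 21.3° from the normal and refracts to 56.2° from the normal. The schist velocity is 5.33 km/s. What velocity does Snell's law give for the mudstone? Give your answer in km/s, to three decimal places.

2.330 km/s

Snell's law: sin 21.3°/V₁ = sin 56.2°/V₂.
V₁ = V₂·sin 21.3°/sin 56.2° = 5.33 × 0.4371 = 2.330 km/s.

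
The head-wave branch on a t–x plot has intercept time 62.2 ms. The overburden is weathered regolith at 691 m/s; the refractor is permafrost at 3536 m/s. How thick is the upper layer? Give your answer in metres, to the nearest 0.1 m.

h = tᵢ·V₁·V₂ / (2·√(V₂²−V₁²)).
√(V₂²−V₁²) = √(3536² − 691²) = 3467.8 m/s.
h = 0.0622 s × 691 × 3536 / (2 × 3467.8) = 21.91 m.

21.9 m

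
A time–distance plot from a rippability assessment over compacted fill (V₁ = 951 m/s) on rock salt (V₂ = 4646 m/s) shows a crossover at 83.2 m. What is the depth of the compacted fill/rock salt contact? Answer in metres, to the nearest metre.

x_cross = 2h·√((V₂+V₁)/(V₂−V₁)) → h = x_cross / (2·√((V₂+V₁)/(V₂−V₁))).
√((V₂+V₁)/(V₂−V₁)) = √((4646+951)/(4646−951)) = 1.2308.
h = 83.2 / (2·1.2308) = 33.80 m.

34 m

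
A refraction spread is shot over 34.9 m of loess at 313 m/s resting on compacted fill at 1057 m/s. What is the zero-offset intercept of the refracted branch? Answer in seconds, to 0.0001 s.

0.2130 s

tᵢ = 2h·√(V₂²−V₁²)/(V₁V₂).
√(V₂²−V₁²) = √(1057²−313²) = 1009.6 m/s.
tᵢ = 2·34.9·1009.6/(313·1057) = 0.21300 s.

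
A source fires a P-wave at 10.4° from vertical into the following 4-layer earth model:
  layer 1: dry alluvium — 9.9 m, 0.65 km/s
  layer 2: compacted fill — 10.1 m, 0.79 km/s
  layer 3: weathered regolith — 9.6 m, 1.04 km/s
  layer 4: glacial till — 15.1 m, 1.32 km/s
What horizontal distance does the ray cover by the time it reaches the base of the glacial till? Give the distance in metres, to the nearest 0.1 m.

12.9 m

Apply Snell's law at each interface; in layer i the horizontal offset is hᵢ·tan θᵢ.
Layer 1: θ = 10.40°; offset = 9.9·tan 10.40° = 1.817 m.
Layer 2: sin θ = 0.79·sin 10.4°/0.65 = 0.2194, θ = 12.67°; offset = 10.1·tan 12.67° = 2.271 m.
Layer 3: sin θ = 1.04·sin 10.4°/0.65 = 0.2888, θ = 16.79°; offset = 9.6·tan 16.79° = 2.896 m.
Layer 4: sin θ = 1.32·sin 10.4°/0.65 = 0.3666, θ = 21.51°; offset = 15.1·tan 21.51° = 5.950 m.
Σ offsets = 12.934 m.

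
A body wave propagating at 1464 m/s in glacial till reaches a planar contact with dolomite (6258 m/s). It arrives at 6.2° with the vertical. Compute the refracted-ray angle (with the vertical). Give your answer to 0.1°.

27.5°

sin θ₁/V₁ = sin θ₂/V₂ ⇒ sin θ₂ = 6258·sin 6.2°/1464 = 6258·0.1080/1464 = 0.4617.
θ₂ = sin⁻¹(0.4617) = 27.49° (from vertical).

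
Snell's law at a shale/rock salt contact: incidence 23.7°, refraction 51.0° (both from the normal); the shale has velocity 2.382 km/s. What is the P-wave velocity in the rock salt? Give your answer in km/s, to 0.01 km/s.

sin 23.7° = 0.4019; sin 51.0° = 0.7771.
V₂ = V₁·(sin θ₂/sin θ₁) = 2.382·(0.7771/0.4019) = 4.61 km/s.

4.61 km/s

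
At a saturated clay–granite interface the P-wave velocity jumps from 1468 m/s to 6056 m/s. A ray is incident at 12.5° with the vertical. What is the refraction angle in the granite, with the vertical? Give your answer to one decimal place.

63.2°

sin θ₁/V₁ = sin θ₂/V₂ ⇒ sin θ₂ = 6056·sin 12.5°/1468 = 6056·0.2164/1468 = 0.8929.
θ₂ = sin⁻¹(0.8929) = 63.24° (from vertical).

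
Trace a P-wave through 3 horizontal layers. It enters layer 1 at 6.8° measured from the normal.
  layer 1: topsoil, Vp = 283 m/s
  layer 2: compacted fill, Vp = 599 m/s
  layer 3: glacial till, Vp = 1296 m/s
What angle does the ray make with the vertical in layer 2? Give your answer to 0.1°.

14.5°

Ray parameter p = sin 6.8° / 283 = 4.1839e-04 s/m.
sin θ_2 = p·V_2 = 4.1839e-04 × 599 = 0.2506.
θ_2 = 14.51° from the vertical.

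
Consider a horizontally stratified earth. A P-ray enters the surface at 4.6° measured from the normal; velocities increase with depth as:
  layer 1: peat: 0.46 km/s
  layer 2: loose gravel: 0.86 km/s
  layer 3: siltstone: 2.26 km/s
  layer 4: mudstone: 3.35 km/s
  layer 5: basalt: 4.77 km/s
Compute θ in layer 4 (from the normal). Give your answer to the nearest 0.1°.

35.7°

Ray parameter p = sin 4.6° / 0.46 = 1.7435e-01 s/km.
sin θ_4 = p·V_4 = 1.7435e-01 × 3.35 = 0.5841.
θ_4 = 35.74° from the vertical.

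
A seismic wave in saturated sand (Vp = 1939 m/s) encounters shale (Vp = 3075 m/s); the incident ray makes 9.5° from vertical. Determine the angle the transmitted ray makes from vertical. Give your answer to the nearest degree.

15°

Snell's law: sin θ₂ = (V₂/V₁)·sin θ₁ = (3075/1939)·sin 9.5° = 0.2617.
θ₂ = arcsin 0.2617 = 15.17° from the normal.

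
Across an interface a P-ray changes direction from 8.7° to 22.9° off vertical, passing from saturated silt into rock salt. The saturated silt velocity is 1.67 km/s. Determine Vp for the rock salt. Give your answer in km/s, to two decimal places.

sin 8.7° = 0.1513; sin 22.9° = 0.3891.
V₂ = V₁·(sin θ₂/sin θ₁) = 1.67·(0.3891/0.1513) = 4.30 km/s.

4.30 km/s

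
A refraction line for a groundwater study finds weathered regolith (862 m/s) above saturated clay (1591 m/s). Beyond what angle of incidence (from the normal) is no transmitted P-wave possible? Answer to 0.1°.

Critical incidence: sin θ_c = V₁/V₂ = 862/1591 = 0.5418.
θ_c = arcsin 0.5418 = 32.81°.

32.8°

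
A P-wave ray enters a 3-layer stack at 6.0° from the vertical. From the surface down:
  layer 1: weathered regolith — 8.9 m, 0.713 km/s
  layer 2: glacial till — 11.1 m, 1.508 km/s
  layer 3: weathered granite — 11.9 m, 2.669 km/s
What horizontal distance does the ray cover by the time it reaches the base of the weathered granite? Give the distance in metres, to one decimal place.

p = sin θ₁/V₁ = sin 6.0°/0.713 = 1.4660e-01 s/km is conserved through the stack.
Layer 1: θ = 6.00°; offset = 8.9·tan 6.00° = 0.935 m.
Layer 2: sin θ = p·1.508 = 0.2211 → θ = 12.77°; offset = 11.1·tan 12.77° = 2.516 m.
Layer 3: sin θ = p·2.669 = 0.3913 → θ = 23.03°; offset = 11.9·tan 23.03° = 5.060 m.
Σ offsets = 8.511 m.

8.5 m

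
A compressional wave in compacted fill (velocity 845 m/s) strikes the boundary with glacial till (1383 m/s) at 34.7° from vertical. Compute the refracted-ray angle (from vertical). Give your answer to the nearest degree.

Snell's law: sin θ₂ = (V₂/V₁)·sin θ₁ = (1383/845)·sin 34.7° = 0.9317.
θ₂ = arcsin 0.9317 = 68.71° from the normal.

69°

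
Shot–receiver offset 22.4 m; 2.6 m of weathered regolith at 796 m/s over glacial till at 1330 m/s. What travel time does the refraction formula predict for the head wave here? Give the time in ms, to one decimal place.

22.1 ms

θ_c = arcsin(V₁/V₂) = arcsin(796/1330) = 36.76°, cos θ_c = 0.8011.
Intercept time tᵢ = 2h cos θ_c / V₁ = 2·2.6·0.8011/796 = 0.00523 s.
t = x/V₂ + tᵢ = 22.4/1330 + 0.00523 = 0.02208 s.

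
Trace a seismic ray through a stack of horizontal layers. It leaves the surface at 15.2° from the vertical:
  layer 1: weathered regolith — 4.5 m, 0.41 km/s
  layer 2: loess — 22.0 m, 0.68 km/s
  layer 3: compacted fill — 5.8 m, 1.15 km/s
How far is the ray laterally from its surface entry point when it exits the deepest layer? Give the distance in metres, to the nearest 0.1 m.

Ray parameter p = sin 15.2° / 0.41 km/s = 6.3949e-01 s/km.
Layer 1: θ = 15.20°; offset = 4.5·tan 15.20° = 1.223 m.
Layer 2: sin θ = p·0.68 = 0.4349 → θ = 25.78°; offset = 22.0·tan 25.78° = 10.624 m.
Layer 3: sin θ = p·1.15 = 0.7354 → θ = 47.34°; offset = 5.8·tan 47.34° = 6.295 m.
Summing the layer offsets gives 18.141 m.

18.1 m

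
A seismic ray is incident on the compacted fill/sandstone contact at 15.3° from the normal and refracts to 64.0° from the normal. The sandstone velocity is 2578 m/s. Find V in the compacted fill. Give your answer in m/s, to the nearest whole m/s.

757 m/s

sin 15.3° = 0.2639; sin 64.0° = 0.8988.
V₁ = V₂·(sin θ₁/sin θ₂) = 2578·(0.2639/0.8988) = 756.86 m/s.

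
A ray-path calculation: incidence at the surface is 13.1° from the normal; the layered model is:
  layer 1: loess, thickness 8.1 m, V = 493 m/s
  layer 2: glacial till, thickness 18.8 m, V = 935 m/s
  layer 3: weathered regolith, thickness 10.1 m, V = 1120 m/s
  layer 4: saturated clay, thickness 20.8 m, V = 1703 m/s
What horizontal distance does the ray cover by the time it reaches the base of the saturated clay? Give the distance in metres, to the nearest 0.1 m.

43.1 m

Apply Snell's law at each interface; in layer i the horizontal offset is hᵢ·tan θᵢ.
Layer 1: θ = 13.10°; offset = 8.1·tan 13.10° = 1.885 m.
Layer 2: sin θ = 935·sin 13.1°/493 = 0.4299, θ = 25.46°; offset = 18.8·tan 25.46° = 8.950 m.
Layer 3: sin θ = 1120·sin 13.1°/493 = 0.5149, θ = 30.99°; offset = 10.1·tan 30.99° = 6.067 m.
Layer 4: sin θ = 1703·sin 13.1°/493 = 0.7829, θ = 51.53°; offset = 20.8·tan 51.53° = 26.177 m.
Σ offsets = 43.079 m.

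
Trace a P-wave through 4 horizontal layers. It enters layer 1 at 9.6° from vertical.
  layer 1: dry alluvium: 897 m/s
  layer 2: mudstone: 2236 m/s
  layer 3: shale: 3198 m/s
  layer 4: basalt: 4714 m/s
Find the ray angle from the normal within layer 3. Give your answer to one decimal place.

Snell's law across each interface conserves sin θ / V, so sin θ_3 = V_3·sin θ₁/V₁.
sin θ_3 = 3198 × sin 9.6° / 897 = 0.5946.
θ_3 = arcsin 0.5946 = 36.48°.

36.5°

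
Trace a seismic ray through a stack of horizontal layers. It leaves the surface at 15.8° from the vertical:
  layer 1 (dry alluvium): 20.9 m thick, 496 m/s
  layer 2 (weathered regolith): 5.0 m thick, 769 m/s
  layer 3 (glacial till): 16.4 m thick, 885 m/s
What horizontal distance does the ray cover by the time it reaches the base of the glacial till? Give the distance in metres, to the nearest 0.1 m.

Apply Snell's law at each interface; in layer i the horizontal offset is hᵢ·tan θᵢ.
Layer 1: θ = 15.80°; offset = 20.9·tan 15.80° = 5.914 m.
Layer 2: sin θ = 769·sin 15.8°/496 = 0.4221, θ = 24.97°; offset = 5.0·tan 24.97° = 2.328 m.
Layer 3: sin θ = 885·sin 15.8°/496 = 0.4858, θ = 29.07°; offset = 16.4·tan 29.07° = 9.116 m.
Σ offsets = 17.358 m.

17.4 m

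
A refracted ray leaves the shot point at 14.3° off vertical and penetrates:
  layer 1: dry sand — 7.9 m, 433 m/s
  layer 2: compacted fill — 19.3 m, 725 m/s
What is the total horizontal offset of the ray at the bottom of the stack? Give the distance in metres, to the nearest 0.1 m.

10.8 m

p = sin θ₁/V₁ = sin 14.3°/433 = 5.7044e-04 s/m is conserved through the stack.
Layer 1: θ = 14.30°; offset = 7.9·tan 14.30° = 2.014 m.
Layer 2: sin θ = p·725 = 0.4136 → θ = 24.43°; offset = 19.3·tan 24.43° = 8.767 m.
Σ offsets = 10.780 m.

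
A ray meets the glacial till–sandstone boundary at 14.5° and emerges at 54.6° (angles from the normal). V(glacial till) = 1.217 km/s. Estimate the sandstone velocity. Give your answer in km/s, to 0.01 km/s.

sin 14.5° = 0.2504; sin 54.6° = 0.8151.
V₂ = V₁·(sin θ₂/sin θ₁) = 1.217·(0.8151/0.2504) = 3.96 km/s.

3.96 km/s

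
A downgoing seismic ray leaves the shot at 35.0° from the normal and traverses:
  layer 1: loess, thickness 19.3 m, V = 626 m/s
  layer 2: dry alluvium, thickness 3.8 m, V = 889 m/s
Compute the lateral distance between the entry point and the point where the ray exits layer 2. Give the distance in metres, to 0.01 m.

18.85 m

Apply Snell's law at each interface; in layer i the horizontal offset is hᵢ·tan θᵢ.
Layer 1: θ = 35.00°; offset = 19.3·tan 35.00° = 13.5140 m.
Layer 2: sin θ = 889·sin 35.0°/626 = 0.8146, θ = 54.54°; offset = 3.8·tan 54.54° = 5.3359 m.
Σ offsets = 18.8499 m.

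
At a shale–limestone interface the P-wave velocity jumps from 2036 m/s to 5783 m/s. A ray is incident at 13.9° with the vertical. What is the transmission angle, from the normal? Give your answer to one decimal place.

Snell's law: sin θ₂ = (V₂/V₁)·sin θ₁ = (5783/2036)·sin 13.9° = 0.6823.
θ₂ = arcsin 0.6823 = 43.03° from the normal.

43.0°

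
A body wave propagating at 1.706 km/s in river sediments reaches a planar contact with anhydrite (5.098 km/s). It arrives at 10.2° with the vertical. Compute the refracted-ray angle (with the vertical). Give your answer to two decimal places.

Snell's law: sin θ₂ = (V₂/V₁)·sin θ₁ = (5.098/1.706)·sin 10.2° = 0.5292.
θ₂ = arcsin 0.5292 = 31.95° from the normal.

31.95°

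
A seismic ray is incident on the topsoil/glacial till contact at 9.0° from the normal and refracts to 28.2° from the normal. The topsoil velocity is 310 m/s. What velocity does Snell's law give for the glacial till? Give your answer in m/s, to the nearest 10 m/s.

sin 9.0° = 0.1564; sin 28.2° = 0.4726.
V₂ = V₁·(sin θ₂/sin θ₁) = 310·(0.4726/0.1564) = 936.44 m/s.

940 m/s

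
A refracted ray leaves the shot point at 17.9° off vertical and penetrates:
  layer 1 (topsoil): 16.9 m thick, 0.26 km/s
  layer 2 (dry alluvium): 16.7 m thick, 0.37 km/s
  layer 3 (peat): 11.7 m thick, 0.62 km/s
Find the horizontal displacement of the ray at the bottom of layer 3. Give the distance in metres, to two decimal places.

26.19 m

Apply Snell's law at each interface; in layer i the horizontal offset is hᵢ·tan θᵢ.
Layer 1: θ = 17.90°; offset = 16.9·tan 17.90° = 5.4586 m.
Layer 2: sin θ = 0.37·sin 17.9°/0.26 = 0.4374, θ = 25.94°; offset = 16.7·tan 25.94° = 8.1226 m.
Layer 3: sin θ = 0.62·sin 17.9°/0.26 = 0.7329, θ = 47.13°; offset = 11.7·tan 47.13° = 12.6050 m.
Summing the layer offsets gives 26.1862 m.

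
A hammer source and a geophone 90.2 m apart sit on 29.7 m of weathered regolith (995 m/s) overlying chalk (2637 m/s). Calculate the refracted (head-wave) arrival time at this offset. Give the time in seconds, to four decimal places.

0.0895 s

t = x/V₂ + 2h·√(V₂²−V₁²)/(V₁V₂).
√(V₂²−V₁²) = √(2637²−995²) = 2442.1 m/s; delay term = 2·29.7·2442.1/(995·2637) = 0.05529 s.
t = 90.2/2637 + 0.05529 = 0.08949 s.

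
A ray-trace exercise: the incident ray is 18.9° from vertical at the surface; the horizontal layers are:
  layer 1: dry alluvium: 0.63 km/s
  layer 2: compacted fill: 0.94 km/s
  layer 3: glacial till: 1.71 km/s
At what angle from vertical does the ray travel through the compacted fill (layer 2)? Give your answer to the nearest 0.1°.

28.9°

Snell's law across each interface conserves sin θ / V, so sin θ_2 = V_2·sin θ₁/V₁.
sin θ_2 = 0.94 × sin 18.9° / 0.63 = 0.4833.
θ_2 = arcsin 0.4833 = 28.90°.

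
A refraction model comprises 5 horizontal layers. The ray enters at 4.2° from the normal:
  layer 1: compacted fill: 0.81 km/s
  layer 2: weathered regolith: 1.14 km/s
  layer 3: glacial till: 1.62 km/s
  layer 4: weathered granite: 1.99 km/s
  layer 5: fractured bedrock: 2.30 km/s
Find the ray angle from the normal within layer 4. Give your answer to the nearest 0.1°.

10.4°

Ray parameter p = sin 4.2° / 0.81 = 9.0418e-02 s/km.
sin θ_4 = p·V_4 = 9.0418e-02 × 1.99 = 0.1799.
θ_4 = 10.37° from the vertical.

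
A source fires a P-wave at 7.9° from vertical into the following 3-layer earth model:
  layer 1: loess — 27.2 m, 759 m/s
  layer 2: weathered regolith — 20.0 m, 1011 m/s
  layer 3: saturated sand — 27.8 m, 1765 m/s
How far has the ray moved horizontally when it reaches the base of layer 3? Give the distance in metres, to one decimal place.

p = sin θ₁/V₁ = sin 7.9°/759 = 1.8109e-04 s/m is conserved through the stack.
Layer 1: θ = 7.90°; offset = 27.2·tan 7.90° = 3.774 m.
Layer 2: sin θ = p·1011 = 0.1831 → θ = 10.55°; offset = 20.0·tan 10.55° = 3.725 m.
Layer 3: sin θ = p·1765 = 0.3196 → θ = 18.64°; offset = 27.8·tan 18.64° = 9.377 m.
Summing the layer offsets gives 16.876 m.

16.9 m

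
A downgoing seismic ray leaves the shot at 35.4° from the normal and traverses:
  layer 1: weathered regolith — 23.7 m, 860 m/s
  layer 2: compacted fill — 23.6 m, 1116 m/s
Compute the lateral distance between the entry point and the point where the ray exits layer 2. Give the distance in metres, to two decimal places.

43.74 m

Apply Snell's law at each interface; in layer i the horizontal offset is hᵢ·tan θᵢ.
Layer 1: θ = 35.40°; offset = 23.7·tan 35.40° = 16.8427 m.
Layer 2: sin θ = 1116·sin 35.4°/860 = 0.7517, θ = 48.74°; offset = 23.6·tan 48.74° = 26.9006 m.
Total horizontal offset = 43.7434 m.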